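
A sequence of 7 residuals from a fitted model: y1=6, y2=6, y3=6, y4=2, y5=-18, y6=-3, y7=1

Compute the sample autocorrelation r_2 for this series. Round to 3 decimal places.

Mean ȳ = (6 + 6 + 6 + 2 − 18 − 3 + 1)/7 = 0.0000
Numerator Σ_{t=1}^{5}(y_t−ȳ)(y_{t+2}−ȳ) = -84.0000
Denominator Σ(y_t−ȳ)² = 446.0000
r_2 = -84.0000 / 446.0000 = -0.188

-0.188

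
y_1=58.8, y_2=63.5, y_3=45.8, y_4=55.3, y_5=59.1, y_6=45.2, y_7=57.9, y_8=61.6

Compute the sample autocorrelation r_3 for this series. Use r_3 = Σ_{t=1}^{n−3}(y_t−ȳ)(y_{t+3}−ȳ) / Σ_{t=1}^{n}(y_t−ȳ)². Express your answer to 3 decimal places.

Mean ȳ = (58.8 + 63.5 + 45.8 + 55.3 + 59.1 + 45.2 + 57.9 + 61.6)/8 = 55.9000
Deviations from mean: 2.9000, 7.6000, -10.1000, -0.6000, 3.2000, -10.7000, 2.0000, 5.7000
Numerator Σ_{t=1}^{5}(y_t−ȳ)(y_{t+3}−ȳ) = 147.6900
Denominator Σ(y_t−ȳ)² = 329.7600
r_3 = 147.6900 / 329.7600 = 0.448

0.448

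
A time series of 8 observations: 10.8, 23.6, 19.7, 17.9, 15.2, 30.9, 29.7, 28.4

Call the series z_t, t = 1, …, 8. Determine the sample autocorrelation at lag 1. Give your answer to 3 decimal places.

0.194

Mean z̄ = (10.8 + 23.6 + 19.7 + 17.9 + 15.2 + 30.9 + 29.7 + 28.4)/8 = 22.0250
Deviations from mean: -11.2250, 1.5750, -2.3250, -4.1250, -6.8250, 8.8750, 7.6750, 6.3750
Σ(z_t−z̄)(z_{t+1}−z̄) = (-17.6794) + (-3.6619) + (9.5906) + (28.1531) + (-60.5719) + (68.1156) + (48.9281) = 72.8744
Denominator Σ(z_t−z̄)² = 375.7950
r_1 = 72.8744 / 375.7950 = 0.194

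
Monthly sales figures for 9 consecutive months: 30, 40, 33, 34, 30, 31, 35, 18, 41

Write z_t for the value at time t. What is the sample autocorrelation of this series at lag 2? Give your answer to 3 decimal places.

0.119

Mean z̄ = (30 + 40 + 33 + 34 + 30 + 31 + 35 + 18 + 41)/9 = 32.4444
Σ(z_t−z̄)(z_{t+2}−z̄) = (-1.3580) + (11.7531) + (-1.3580) + (-2.2469) + (-6.2469) + (20.8642) + (21.8642) = 43.2716
Denominator Σ(z_t−z̄)² = 362.2222
r_2 = 43.2716 / 362.2222 = 0.119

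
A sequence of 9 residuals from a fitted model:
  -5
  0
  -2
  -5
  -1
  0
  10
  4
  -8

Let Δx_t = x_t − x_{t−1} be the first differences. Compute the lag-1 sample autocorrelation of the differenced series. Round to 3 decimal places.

First differences Δx: 5, -2, -3, 4, 1, 10, -6, -12
Mean of differences = -0.3750
Numerator Σ(Δx_t−Δx̄)(Δx_{t+1}−Δx̄) = 11.3594
Denominator Σ(Δx_t−Δx̄)² = 333.8750
r_1(Δx) = 11.3594 / 333.8750 = 0.034

0.034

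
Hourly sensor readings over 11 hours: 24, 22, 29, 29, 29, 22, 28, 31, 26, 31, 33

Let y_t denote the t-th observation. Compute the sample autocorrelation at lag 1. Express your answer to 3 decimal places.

Mean ȳ = (24 + 22 + 29 + 29 + 29 + 22 + 28 + 31 + 26 + 31 + 33)/11 = 27.6364
Numerator Σ_{t=1}^{10}(y_t−ȳ)(y_{t+1}−ȳ) = 15.0496
Denominator Σ(y_t−ȳ)² = 136.5455
r_1 = 15.0496 / 136.5455 = 0.110

0.110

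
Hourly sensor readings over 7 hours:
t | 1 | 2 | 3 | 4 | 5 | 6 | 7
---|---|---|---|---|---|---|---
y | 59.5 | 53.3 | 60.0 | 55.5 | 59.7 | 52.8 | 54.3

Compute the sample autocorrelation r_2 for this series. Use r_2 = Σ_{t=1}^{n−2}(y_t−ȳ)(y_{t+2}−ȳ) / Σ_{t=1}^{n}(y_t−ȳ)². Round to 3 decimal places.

Mean ȳ = (59.5 + 53.3 + 60.0 + 55.5 + 59.7 + 52.8 + 54.3)/7 = 56.4429
Deviations from mean: 3.0571, -3.1429, 3.5571, -0.9429, 3.2571, -3.6429, -2.1429
Σ(y_t−ȳ)(y_{t+2}−ȳ) = (10.8747) + (2.9633) + (11.5861) + (3.4347) + (-6.9796) = 21.8792
Denominator Σ(y_t−ȳ)² = 61.2371
r_2 = 21.8792 / 61.2371 = 0.357

0.357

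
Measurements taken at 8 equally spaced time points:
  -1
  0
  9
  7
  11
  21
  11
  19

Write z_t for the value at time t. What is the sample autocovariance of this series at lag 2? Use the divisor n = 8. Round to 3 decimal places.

Mean z̄ = (-1 + 0 + 9 + 7 + 11 + 21 + 11 + 19)/8 = 9.6250
Deviations: -10.6250, -9.6250, -0.6250, -2.6250, 1.3750, 11.3750, 1.3750, 9.3750
Σ_{t=1}^{6}(z_t−z̄)(z_{t+2}−z̄) = 109.7188
γ_2 = 109.7188 / 8 = 13.715

13.715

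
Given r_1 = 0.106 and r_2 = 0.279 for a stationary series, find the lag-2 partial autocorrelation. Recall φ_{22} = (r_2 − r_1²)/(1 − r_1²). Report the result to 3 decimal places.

φ_{22} = (r_2 − r_1²) / (1 − r_1²)
r_1² = (0.106)² = 0.011236
Numerator = 0.279 − 0.0112 = 0.2678; denominator = 1 − 0.0112 = 0.9888
φ_{22} = 0.2678 / 0.9888 = 0.271

0.271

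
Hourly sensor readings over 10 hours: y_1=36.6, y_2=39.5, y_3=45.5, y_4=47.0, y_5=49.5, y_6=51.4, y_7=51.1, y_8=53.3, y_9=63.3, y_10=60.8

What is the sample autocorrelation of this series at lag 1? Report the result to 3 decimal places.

Mean ȳ = (36.6 + 39.5 + 45.5 + 47.0 + 49.5 + 51.4 + 51.1 + 53.3 + 63.3 + 60.8)/10 = 49.8000
Numerator Σ_{t=1}^{9}(y_t−ȳ)(y_{t+1}−ȳ) = 395.0300
Denominator Σ(y_t−ȳ)² = 626.5000
r_1 = 395.0300 / 626.5000 = 0.631

0.631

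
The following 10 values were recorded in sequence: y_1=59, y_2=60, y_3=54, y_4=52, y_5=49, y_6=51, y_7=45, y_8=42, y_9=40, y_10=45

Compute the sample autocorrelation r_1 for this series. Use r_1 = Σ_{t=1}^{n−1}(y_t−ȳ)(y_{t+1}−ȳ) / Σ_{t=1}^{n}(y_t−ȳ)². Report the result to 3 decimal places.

Mean ȳ = (59 + 60 + 54 + 52 + 49 + 51 + 45 + 42 + 40 + 45)/10 = 49.7000
Numerator Σ_{t=1}^{9}(y_t−ȳ)(y_{t+1}−ȳ) = 297.8100
Denominator Σ(y_t−ȳ)² = 416.1000
r_1 = 297.8100 / 416.1000 = 0.716

0.716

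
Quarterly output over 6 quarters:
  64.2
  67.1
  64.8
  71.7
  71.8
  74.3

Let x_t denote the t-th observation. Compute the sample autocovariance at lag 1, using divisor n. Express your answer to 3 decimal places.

4.692

Mean x̄ = (64.2 + 67.1 + 64.8 + 71.7 + 71.8 + 74.3)/6 = 68.9833
Deviations: -4.7833, -1.8833, -4.1833, 2.7167, 2.8167, 5.3167
Σ_{t=1}^{5}(x_t−x̄)(x_{t+1}−x̄) = 28.1497
γ_1 = 28.1497 / 6 = 4.692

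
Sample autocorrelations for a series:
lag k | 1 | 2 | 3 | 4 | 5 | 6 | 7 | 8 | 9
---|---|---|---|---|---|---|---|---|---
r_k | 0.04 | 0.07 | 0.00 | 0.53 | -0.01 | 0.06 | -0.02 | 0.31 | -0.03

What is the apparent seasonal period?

4

The largest autocorrelation is r_4 = 0.53, with a weaker echo at lag 8 (0.31); the remaining lags stay at or below 0.07.
The dominant spike at lag 4 indicates a seasonal period of 4.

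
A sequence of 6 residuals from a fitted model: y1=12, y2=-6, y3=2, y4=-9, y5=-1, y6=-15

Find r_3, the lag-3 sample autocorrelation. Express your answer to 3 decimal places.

Mean ȳ = (12 − 6 + 2 − 9 − 1 − 15)/6 = -2.8333
Deviations from mean: 14.8333, -3.1667, 4.8333, -6.1667, 1.8333, -12.1667
Σ(y_t−ȳ)(y_{t+3}−ȳ) = (-91.4722) + (-5.8056) + (-58.8056) = -156.0833
Denominator Σ(y_t−ȳ)² = 442.8333
r_3 = -156.0833 / 442.8333 = -0.352

-0.352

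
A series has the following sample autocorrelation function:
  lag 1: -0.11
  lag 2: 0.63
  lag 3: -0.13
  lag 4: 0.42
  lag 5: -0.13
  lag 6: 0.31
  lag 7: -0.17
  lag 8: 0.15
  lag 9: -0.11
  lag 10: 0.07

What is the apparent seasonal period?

2

The largest autocorrelation is r_2 = 0.63, with weaker echoes at lags 4 (0.42), 6 (0.31) and 8 (0.15); the remaining lags stay at or below 0.07.
The dominant spike at lag 2 indicates a seasonal period of 2.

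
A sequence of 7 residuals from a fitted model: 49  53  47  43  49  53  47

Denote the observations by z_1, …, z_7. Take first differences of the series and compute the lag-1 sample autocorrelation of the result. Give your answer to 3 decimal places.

First differences Δz: 4, -6, -4, 6, 4, -6
Mean of differences = -0.3333
Numerator Σ(Δz_t−Δz̄)(Δz_{t+1}−Δz̄) = -24.1111
Denominator Σ(Δz_t−Δz̄)² = 155.3333
r_1(Δz) = -24.1111 / 155.3333 = -0.155

-0.155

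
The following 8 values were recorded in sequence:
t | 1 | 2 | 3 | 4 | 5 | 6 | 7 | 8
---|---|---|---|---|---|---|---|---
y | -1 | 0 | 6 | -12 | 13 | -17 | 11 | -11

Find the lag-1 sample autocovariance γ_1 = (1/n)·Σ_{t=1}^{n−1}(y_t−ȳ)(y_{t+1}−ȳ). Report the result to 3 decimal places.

-94.689

Mean ȳ = (-1 + 0 + 6 − 12 + 13 − 17 + 11 − 11)/8 = -1.3750
Σ_{t=1}^{7}(y_t−ȳ)(y_{t+1}−ȳ) = -757.5156
γ_1 = -757.5156 / 8 = -94.689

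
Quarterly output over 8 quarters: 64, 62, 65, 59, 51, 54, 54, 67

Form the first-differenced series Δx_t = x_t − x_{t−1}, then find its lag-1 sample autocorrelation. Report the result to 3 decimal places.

First differences Δx: -2, 3, -6, -8, 3, 0, 13
Mean of differences = 0.4286
Numerator Σ(Δx_t−Δx̄)(Δx_{t+1}−Δx̄) = 3.2449
Denominator Σ(Δx_t−Δx̄)² = 289.7143
r_1(Δx) = 3.2449 / 289.7143 = 0.011

0.011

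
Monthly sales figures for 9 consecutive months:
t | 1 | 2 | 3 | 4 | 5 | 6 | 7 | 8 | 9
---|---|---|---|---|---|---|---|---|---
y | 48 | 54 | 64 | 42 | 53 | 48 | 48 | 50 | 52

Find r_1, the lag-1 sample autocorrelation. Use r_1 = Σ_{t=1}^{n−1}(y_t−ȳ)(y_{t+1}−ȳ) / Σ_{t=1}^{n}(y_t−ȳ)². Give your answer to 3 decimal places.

-0.342

Mean ȳ = (48 + 54 + 64 + 42 + 53 + 48 + 48 + 50 + 52)/9 = 51.0000
Numerator Σ_{t=1}^{8}(y_t−ȳ)(y_{t+1}−ȳ) = -100.0000
Denominator Σ(y_t−ȳ)² = 292.0000
r_1 = -100.0000 / 292.0000 = -0.342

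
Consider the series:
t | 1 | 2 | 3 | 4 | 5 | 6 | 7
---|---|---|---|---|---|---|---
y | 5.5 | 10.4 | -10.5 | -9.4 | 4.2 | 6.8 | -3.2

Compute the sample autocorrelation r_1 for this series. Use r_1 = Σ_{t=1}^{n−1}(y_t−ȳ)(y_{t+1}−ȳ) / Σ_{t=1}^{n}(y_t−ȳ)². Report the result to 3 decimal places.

0.032

Mean ȳ = (5.5 + 10.4 − 10.5 − 9.4 + 4.2 + 6.8 − 3.2)/7 = 0.5429
Deviations from mean: 4.9571, 9.8571, -11.0429, -9.9429, 3.6571, 6.2571, -3.7429
Σ(y_t−ȳ)(y_{t+1}−ȳ) = (48.8633) + (-108.8510) + (109.7976) + (-36.3624) + (22.8833) + (-23.4196) = 12.9110
Denominator Σ(y_t−ȳ)² = 409.0771
r_1 = 12.9110 / 409.0771 = 0.032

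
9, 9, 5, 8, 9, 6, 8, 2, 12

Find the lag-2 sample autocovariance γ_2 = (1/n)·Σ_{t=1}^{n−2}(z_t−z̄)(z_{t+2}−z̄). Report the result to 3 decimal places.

0.425

Mean z̄ = (9 + 9 + 5 + 8 + 9 + 6 + 8 + 2 + 12)/9 = 7.5556
Σ_{t=1}^{7}(z_t−z̄)(z_{t+2}−z̄) = 3.8272
γ_2 = 3.8272 / 9 = 0.425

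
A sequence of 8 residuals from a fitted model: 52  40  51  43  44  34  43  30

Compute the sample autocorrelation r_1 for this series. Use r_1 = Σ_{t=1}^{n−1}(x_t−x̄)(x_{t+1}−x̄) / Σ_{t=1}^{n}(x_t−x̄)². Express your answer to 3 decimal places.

-0.159

Mean x̄ = (52 + 40 + 51 + 43 + 44 + 34 + 43 + 30)/8 = 42.1250
Deviations from mean: 9.8750, -2.1250, 8.8750, 0.8750, 1.8750, -8.1250, 0.8750, -12.1250
Σ(x_t−x̄)(x_{t+1}−x̄) = (-20.9844) + (-18.8594) + (7.7656) + (1.6406) + (-15.2344) + (-7.1094) + (-10.6094) = -63.3906
Denominator Σ(x_t−x̄)² = 398.8750
r_1 = -63.3906 / 398.8750 = -0.159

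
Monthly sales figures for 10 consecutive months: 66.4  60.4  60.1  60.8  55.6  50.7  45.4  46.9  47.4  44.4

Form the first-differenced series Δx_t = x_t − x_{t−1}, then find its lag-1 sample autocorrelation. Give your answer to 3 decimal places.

0.040

First differences Δx: -6.0, -0.3, 0.7, -5.2, -4.9, -5.3, 1.5, 0.5, -3.0
Mean of differences = -2.4444
Numerator Σ(Δx_t−Δx̄)(Δx_{t+1}−Δx̄) = 2.9469
Denominator Σ(Δx_t−Δx̄)² = 73.4422
r_1(Δx) = 2.9469 / 73.4422 = 0.040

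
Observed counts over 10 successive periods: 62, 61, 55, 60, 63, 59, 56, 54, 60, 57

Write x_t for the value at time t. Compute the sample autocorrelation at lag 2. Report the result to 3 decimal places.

-0.396

Mean x̄ = (62 + 61 + 55 + 60 + 63 + 59 + 56 + 54 + 60 + 57)/10 = 58.7000
Numerator Σ_{t=1}^{8}(x_t−x̄)(x_{t+2}−x̄) = -33.2800
Denominator Σ(x_t−x̄)² = 84.1000
r_2 = -33.2800 / 84.1000 = -0.396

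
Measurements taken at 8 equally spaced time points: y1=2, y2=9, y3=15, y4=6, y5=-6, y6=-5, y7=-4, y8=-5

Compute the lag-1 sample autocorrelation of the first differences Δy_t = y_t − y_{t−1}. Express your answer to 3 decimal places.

0.229

First differences Δy: 7, 6, -9, -12, 1, 1, -1
Mean of differences = -1.0000
Numerator Σ(Δy_t−Δȳ)(Δy_{t+1}−Δȳ) = 70.0000
Denominator Σ(Δy_t−Δȳ)² = 306.0000
r_1(Δy) = 70.0000 / 306.0000 = 0.229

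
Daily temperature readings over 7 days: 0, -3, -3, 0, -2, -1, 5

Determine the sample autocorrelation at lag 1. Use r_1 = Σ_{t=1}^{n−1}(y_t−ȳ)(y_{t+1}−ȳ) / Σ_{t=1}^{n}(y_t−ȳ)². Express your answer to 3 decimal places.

0.012

Mean ȳ = (0 − 3 − 3 + 0 − 2 − 1 + 5)/7 = -0.5714
Deviations from mean: 0.5714, -2.4286, -2.4286, 0.5714, -1.4286, -0.4286, 5.5714
Σ(y_t−ȳ)(y_{t+1}−ȳ) = (-1.3878) + (5.8980) + (-1.3878) + (-0.8163) + (0.6122) + (-2.3878) = 0.5306
Denominator Σ(y_t−ȳ)² = 45.7143
r_1 = 0.5306 / 45.7143 = 0.012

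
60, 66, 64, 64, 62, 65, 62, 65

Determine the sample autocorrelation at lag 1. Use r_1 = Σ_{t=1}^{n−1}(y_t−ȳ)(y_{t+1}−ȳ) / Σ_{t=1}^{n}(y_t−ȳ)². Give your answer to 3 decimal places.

Mean ȳ = (60 + 66 + 64 + 64 + 62 + 65 + 62 + 65)/8 = 63.5000
Σ(y_t−ȳ)(y_{t+1}−ȳ) = (-8.7500) + (1.2500) + (0.2500) + (-0.7500) + (-2.2500) + (-2.2500) + (-2.2500) = -14.7500
Denominator Σ(y_t−ȳ)² = 28.0000
r_1 = -14.7500 / 28.0000 = -0.527

-0.527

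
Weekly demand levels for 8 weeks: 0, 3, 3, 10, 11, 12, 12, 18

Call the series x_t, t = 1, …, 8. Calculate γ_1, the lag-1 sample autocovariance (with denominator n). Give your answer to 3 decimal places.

Mean x̄ = (0 + 3 + 3 + 10 + 11 + 12 + 12 + 18)/8 = 8.6250
Σ_{t=1}^{7}(x_t−x̄)(x_{t+1}−x̄) = 126.7344
γ_1 = 126.7344 / 8 = 15.842

15.842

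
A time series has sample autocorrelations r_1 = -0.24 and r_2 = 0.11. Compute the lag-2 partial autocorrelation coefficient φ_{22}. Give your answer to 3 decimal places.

0.056

φ_{22} = (r_2 − r_1²) / (1 − r_1²)
r_1² = (-0.24)² = 0.0576
Numerator = 0.11 − 0.0576 = 0.0524; denominator = 1 − 0.0576 = 0.9424
φ_{22} = 0.0524 / 0.9424 = 0.056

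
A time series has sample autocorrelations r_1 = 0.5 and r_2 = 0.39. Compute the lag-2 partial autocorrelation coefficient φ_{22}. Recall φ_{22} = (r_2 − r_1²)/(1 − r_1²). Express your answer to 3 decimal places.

0.187

φ_{22} = (r_2 − r_1²) / (1 − r_1²)
r_1² = (0.5)² = 0.25
Numerator = 0.39 − 0.2500 = 0.1400; denominator = 1 − 0.2500 = 0.7500
φ_{22} = 0.1400 / 0.7500 = 0.187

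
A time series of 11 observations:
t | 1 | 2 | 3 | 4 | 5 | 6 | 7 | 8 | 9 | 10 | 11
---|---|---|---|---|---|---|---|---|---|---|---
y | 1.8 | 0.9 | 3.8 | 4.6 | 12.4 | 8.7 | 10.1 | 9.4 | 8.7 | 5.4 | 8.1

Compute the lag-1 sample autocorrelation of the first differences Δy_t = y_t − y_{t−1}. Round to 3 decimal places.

First differences Δy: -0.9, 2.9, 0.8, 7.8, -3.7, 1.4, -0.7, -0.7, -3.3, 2.7
Mean of differences = 0.6300
Numerator Σ(Δy_t−Δȳ)(Δy_{t+1}−Δȳ) = -38.4119
Denominator Σ(Δy_t−Δȳ)² = 101.5410
r_1(Δy) = -38.4119 / 101.5410 = -0.378

-0.378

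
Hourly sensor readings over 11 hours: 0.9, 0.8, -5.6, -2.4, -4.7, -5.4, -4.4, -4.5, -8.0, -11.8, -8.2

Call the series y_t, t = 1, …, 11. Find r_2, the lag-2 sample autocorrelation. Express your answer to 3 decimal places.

Mean ȳ = (0.9 + 0.8 − 5.6 − 2.4 − 4.7 − 5.4 − 4.4 − 4.5 − 8.0 − 11.8 − 8.2)/11 = -4.8455
Numerator Σ_{t=1}^{9}(y_t−ȳ)(y_{t+2}−ȳ) = 14.6522
Denominator Σ(y_t−ȳ)² = 141.6473
r_2 = 14.6522 / 141.6473 = 0.103

0.103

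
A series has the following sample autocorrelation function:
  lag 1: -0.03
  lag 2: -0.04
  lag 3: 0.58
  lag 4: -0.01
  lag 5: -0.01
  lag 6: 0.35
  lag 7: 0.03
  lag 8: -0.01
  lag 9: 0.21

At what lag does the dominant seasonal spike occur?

3

The largest autocorrelation is r_3 = 0.58, with weaker echoes at lags 6 (0.35) and 9 (0.21); the remaining lags stay at or below 0.03.
The dominant spike at lag 3 indicates a seasonal period of 3.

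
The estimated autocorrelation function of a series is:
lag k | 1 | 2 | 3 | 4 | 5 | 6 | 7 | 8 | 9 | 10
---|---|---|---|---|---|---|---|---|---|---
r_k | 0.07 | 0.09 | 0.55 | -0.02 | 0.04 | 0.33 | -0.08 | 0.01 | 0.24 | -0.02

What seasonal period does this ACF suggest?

3

The largest autocorrelation is r_3 = 0.55, with weaker echoes at lags 6 (0.33) and 9 (0.24); the remaining lags stay at or below 0.09.
The dominant spike at lag 3 indicates a seasonal period of 3.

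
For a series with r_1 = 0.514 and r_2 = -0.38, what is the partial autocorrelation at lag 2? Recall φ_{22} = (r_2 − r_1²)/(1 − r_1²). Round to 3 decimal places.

-0.875

φ_{22} = (r_2 − r_1²) / (1 − r_1²)
r_1² = (0.514)² = 0.264196
Numerator = -0.38 − 0.2642 = -0.6442; denominator = 1 − 0.2642 = 0.7358
φ_{22} = -0.6442 / 0.7358 = -0.875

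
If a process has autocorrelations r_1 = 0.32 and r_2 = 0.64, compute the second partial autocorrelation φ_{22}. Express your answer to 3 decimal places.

φ_{22} = (r_2 − r_1²) / (1 − r_1²)
r_1² = (0.32)² = 0.1024
Numerator = 0.64 − 0.1024 = 0.5376; denominator = 1 − 0.1024 = 0.8976
φ_{22} = 0.5376 / 0.8976 = 0.599

0.599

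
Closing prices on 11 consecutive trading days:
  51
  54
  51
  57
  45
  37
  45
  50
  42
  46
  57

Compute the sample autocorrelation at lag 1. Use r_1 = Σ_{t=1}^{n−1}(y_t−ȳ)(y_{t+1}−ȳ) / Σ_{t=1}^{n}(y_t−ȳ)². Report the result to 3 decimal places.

0.205

Mean ȳ = (51 + 54 + 51 + 57 + 45 + 37 + 45 + 50 + 42 + 46 + 57)/11 = 48.6364
Numerator Σ_{t=1}^{10}(y_t−ȳ)(y_{t+1}−ȳ) = 80.7769
Denominator Σ(y_t−ȳ)² = 394.5455
r_1 = 80.7769 / 394.5455 = 0.205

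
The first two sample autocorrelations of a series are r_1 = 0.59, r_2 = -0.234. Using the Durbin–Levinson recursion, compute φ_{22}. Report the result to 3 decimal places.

-0.893

φ_{22} = (r_2 − r_1²) / (1 − r_1²)
r_1² = (0.59)² = 0.3481
Numerator = -0.234 − 0.3481 = -0.5821; denominator = 1 − 0.3481 = 0.6519
φ_{22} = -0.5821 / 0.6519 = -0.893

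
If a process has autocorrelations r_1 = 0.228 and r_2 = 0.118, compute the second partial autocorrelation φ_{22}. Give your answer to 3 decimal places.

0.070

φ_{22} = (r_2 − r_1²) / (1 − r_1²)
r_1² = (0.228)² = 0.051984
Numerator = 0.118 − 0.0520 = 0.0660; denominator = 1 − 0.0520 = 0.9480
φ_{22} = 0.0660 / 0.9480 = 0.070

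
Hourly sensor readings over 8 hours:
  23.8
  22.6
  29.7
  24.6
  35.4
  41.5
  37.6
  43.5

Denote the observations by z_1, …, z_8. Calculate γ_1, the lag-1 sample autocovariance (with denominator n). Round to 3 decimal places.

Mean z̄ = (23.8 + 22.6 + 29.7 + 24.6 + 35.4 + 41.5 + 37.6 + 43.5)/8 = 32.3375
Deviations: -8.5375, -9.7375, -2.6375, -7.7375, 3.0625, 9.1625, 5.2625, 11.1625
Σ_{t=1}^{7}(z_t−z̄)(z_{t+1}−z̄) = 240.5486
γ_1 = 240.5486 / 8 = 30.069

30.069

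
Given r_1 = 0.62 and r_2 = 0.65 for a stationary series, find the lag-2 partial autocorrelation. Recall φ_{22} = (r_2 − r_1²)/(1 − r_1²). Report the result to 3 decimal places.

φ_{22} = (r_2 − r_1²) / (1 − r_1²)
r_1² = (0.62)² = 0.3844
Numerator = 0.65 − 0.3844 = 0.2656; denominator = 1 − 0.3844 = 0.6156
φ_{22} = 0.2656 / 0.6156 = 0.431

0.431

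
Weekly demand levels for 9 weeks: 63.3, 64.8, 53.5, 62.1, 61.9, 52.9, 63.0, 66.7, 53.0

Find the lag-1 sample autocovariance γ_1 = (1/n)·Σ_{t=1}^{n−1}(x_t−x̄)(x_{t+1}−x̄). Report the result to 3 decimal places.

-9.698

Mean x̄ = (63.3 + 64.8 + 53.5 + 62.1 + 61.9 + 52.9 + 63.0 + 66.7 + 53.0)/9 = 60.1333
Σ_{t=1}^{8}(x_t−x̄)(x_{t+1}−x̄) = -87.2811
γ_1 = -87.2811 / 9 = -9.698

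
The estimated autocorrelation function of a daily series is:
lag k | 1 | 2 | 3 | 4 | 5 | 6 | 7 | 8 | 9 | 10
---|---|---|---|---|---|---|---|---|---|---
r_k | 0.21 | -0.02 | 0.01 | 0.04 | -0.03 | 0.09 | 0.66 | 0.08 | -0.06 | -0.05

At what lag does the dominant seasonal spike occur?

The largest autocorrelation is r_7 = 0.66; the remaining lags stay at or below 0.21.
The dominant spike at lag 7 indicates a seasonal period of 7.

7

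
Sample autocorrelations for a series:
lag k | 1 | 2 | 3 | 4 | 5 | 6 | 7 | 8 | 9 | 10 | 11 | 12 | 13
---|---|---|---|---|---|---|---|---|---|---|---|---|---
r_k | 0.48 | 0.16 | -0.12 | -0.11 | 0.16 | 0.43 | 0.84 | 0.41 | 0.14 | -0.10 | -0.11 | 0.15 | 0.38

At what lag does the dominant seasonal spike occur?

7

The largest autocorrelation is r_7 = 0.84; the remaining lags stay at or below 0.48. The elevated value at lag 1 (0.48), dropping to 0.16 at lag 2, reflects decaying short-term dependence rather than seasonality.
The dominant spike at lag 7 indicates a seasonal period of 7.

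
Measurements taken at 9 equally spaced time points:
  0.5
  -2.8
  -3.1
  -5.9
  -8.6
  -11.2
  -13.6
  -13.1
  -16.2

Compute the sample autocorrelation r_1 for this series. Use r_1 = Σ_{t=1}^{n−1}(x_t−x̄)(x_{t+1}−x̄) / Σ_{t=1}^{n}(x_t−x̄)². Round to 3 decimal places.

Mean x̄ = (0.5 − 2.8 − 3.1 − 5.9 − 8.6 − 11.2 − 13.6 − 13.1 − 16.2)/9 = -8.2222
Numerator Σ_{t=1}^{8}(x_t−x̄)(x_{t+1}−x̄) = 168.3695
Denominator Σ(x_t−x̄)² = 262.4756
r_1 = 168.3695 / 262.4756 = 0.641

0.641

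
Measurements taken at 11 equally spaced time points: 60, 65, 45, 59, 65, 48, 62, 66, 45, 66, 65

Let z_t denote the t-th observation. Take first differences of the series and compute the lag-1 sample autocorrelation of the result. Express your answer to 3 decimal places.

-0.553

First differences Δz: 5, -20, 14, 6, -17, 14, 4, -21, 21, -1
Mean of differences = 0.5000
Numerator Σ(Δz_t−Δz̄)(Δz_{t+1}−Δz̄) = -1126.7500
Denominator Σ(Δz_t−Δz̄)² = 2038.5000
r_1(Δz) = -1126.7500 / 2038.5000 = -0.553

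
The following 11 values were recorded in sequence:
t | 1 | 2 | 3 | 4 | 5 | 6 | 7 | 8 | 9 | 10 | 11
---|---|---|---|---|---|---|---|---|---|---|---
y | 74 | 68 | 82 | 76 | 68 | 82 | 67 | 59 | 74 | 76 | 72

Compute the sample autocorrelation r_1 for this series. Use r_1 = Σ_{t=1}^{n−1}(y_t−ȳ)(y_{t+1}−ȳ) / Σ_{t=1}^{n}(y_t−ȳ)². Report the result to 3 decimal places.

-0.150

Mean ȳ = (74 + 68 + 82 + 76 + 68 + 82 + 67 + 59 + 74 + 76 + 72)/11 = 72.5455
Numerator Σ_{t=1}^{10}(y_t−ȳ)(y_{t+1}−ȳ) = -69.4793
Denominator Σ(y_t−ȳ)² = 462.7273
r_1 = -69.4793 / 462.7273 = -0.150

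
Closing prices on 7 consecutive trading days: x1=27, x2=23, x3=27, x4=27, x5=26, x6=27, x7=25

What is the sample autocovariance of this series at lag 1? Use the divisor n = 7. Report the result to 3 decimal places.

Mean x̄ = (27 + 23 + 27 + 27 + 26 + 27 + 25)/7 = 26.0000
Deviations: 1.0000, -3.0000, 1.0000, 1.0000, 0.0000, 1.0000, -1.0000
Σ_{t=1}^{6}(x_t−x̄)(x_{t+1}−x̄) = -6.0000
γ_1 = -6.0000 / 7 = -0.857

-0.857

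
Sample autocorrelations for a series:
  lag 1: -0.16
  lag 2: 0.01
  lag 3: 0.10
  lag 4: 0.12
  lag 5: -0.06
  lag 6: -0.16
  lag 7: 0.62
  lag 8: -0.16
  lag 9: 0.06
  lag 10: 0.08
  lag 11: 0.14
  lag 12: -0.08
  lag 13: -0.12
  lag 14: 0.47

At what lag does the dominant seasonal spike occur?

The largest autocorrelation is r_7 = 0.62, with a weaker echo at lag 14 (0.47); the remaining lags stay at or below 0.14.
The dominant spike at lag 7 indicates a seasonal period of 7.

7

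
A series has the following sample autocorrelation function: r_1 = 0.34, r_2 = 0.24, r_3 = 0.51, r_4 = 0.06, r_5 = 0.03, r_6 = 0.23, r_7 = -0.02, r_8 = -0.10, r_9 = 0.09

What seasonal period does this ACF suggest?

The largest autocorrelation is r_3 = 0.51; the remaining lags stay at or below 0.34. The elevated value at lag 1 (0.34), dropping to 0.24 at lag 2, reflects decaying short-term dependence rather than seasonality.
The dominant spike at lag 3 indicates a seasonal period of 3.

3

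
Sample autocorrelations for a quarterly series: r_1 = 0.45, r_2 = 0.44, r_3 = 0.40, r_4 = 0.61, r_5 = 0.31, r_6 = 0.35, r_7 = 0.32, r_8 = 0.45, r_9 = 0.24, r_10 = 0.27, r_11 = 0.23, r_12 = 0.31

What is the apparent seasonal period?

4

The largest autocorrelation is r_4 = 0.61; the remaining lags stay at or below 0.45. The elevated value at lag 1 (0.45), dropping to 0.44 at lag 2, reflects decaying short-term dependence rather than seasonality.
The dominant spike at lag 4 indicates a seasonal period of 4.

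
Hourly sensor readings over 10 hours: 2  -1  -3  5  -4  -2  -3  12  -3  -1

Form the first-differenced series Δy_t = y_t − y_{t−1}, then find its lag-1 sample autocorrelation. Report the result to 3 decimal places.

-0.605

First differences Δy: -3, -2, 8, -9, 2, -1, 15, -15, 2
Mean of differences = -0.3333
Numerator Σ(Δy_t−Δȳ)(Δy_{t+1}−Δȳ) = -372.7778
Denominator Σ(Δy_t−Δȳ)² = 616.0000
r_1(Δy) = -372.7778 / 616.0000 = -0.605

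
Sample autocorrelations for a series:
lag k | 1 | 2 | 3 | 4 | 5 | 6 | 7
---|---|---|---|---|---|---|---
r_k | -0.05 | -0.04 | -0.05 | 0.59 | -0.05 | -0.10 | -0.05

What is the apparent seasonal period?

4

The largest autocorrelation is r_4 = 0.59; the remaining lags stay at or below -0.04.
The dominant spike at lag 4 indicates a seasonal period of 4.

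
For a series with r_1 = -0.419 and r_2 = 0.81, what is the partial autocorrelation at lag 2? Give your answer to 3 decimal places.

φ_{22} = (r_2 − r_1²) / (1 − r_1²)
r_1² = (-0.419)² = 0.175561
Numerator = 0.81 − 0.1756 = 0.6344; denominator = 1 − 0.1756 = 0.8244
φ_{22} = 0.6344 / 0.8244 = 0.770

0.770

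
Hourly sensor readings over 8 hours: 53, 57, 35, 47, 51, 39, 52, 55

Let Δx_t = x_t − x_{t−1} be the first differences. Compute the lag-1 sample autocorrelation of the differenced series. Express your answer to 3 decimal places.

First differences Δx: 4, -22, 12, 4, -12, 13, 3
Mean of differences = 0.2857
Numerator Σ(Δx_t−Δx̄)(Δx_{t+1}−Δx̄) = -467.6531
Denominator Σ(Δx_t−Δx̄)² = 981.4286
r_1(Δx) = -467.6531 / 981.4286 = -0.477

-0.477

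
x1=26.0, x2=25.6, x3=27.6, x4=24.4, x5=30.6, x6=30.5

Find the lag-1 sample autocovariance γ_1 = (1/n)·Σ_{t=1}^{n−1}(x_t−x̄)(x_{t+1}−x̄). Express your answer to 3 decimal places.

Mean x̄ = (26.0 + 25.6 + 27.6 + 24.4 + 30.6 + 30.5)/6 = 27.4500
Σ_{t=1}^{5}(x_t−x̄)(x_{t+1}−x̄) = 1.9475
γ_1 = 1.9475 / 6 = 0.325

0.325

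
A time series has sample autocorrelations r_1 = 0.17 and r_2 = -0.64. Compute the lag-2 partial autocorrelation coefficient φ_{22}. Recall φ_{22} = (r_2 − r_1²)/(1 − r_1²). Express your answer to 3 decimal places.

φ_{22} = (r_2 − r_1²) / (1 − r_1²)
r_1² = (0.17)² = 0.0289
Numerator = -0.64 − 0.0289 = -0.6689; denominator = 1 − 0.0289 = 0.9711
φ_{22} = -0.6689 / 0.9711 = -0.689

-0.689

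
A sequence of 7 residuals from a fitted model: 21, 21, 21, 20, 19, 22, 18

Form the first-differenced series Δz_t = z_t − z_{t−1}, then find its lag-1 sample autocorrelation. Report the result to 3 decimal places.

First differences Δz: 0, 0, -1, -1, 3, -4
Mean of differences = -0.5000
Numerator Σ(Δz_t−Δz̄)(Δz_{t+1}−Δz̄) = -13.7500
Denominator Σ(Δz_t−Δz̄)² = 25.5000
r_1(Δz) = -13.7500 / 25.5000 = -0.539

-0.539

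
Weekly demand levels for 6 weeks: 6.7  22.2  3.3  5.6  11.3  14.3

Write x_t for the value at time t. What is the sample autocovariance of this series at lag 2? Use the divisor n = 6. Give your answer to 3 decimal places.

Mean x̄ = (6.7 + 22.2 + 3.3 + 5.6 + 11.3 + 14.3)/6 = 10.5667
Deviations: -3.8667, 11.6333, -7.2667, -4.9667, 0.7333, 3.7333
Σ_{t=1}^{4}(x_t−x̄)(x_{t+2}−x̄) = -53.5522
γ_2 = -53.5522 / 6 = -8.925

-8.925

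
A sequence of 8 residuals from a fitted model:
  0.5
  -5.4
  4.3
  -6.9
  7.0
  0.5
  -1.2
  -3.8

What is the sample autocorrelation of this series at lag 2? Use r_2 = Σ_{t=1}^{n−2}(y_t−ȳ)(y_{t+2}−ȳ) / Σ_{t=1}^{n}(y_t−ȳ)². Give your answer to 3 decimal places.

0.368

Mean ȳ = (0.5 − 5.4 + 4.3 − 6.9 + 7.0 + 0.5 − 1.2 − 3.8)/8 = -0.6250
Deviations from mean: 1.1250, -4.7750, 4.9250, -6.2750, 7.6250, 1.1250, -0.5750, -3.1750
Σ(y_t−ȳ)(y_{t+2}−ȳ) = (5.5406) + (29.9631) + (37.5531) + (-7.0594) + (-4.3844) + (-3.5719) = 58.0413
Denominator Σ(y_t−ȳ)² = 157.5150
r_2 = 58.0413 / 157.5150 = 0.368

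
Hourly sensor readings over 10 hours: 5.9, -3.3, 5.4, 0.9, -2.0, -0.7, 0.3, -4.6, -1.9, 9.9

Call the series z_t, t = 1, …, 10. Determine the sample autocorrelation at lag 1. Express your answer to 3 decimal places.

Mean z̄ = (5.9 − 3.3 + 5.4 + 0.9 − 2.0 − 0.7 + 0.3 − 4.6 − 1.9 + 9.9)/10 = 0.9900
Numerator Σ_{t=1}^{9}(z_t−z̄)(z_{t+1}−z̄) = -39.6291
Denominator Σ(z_t−z̄)² = 193.2290
r_1 = -39.6291 / 193.2290 = -0.205

-0.205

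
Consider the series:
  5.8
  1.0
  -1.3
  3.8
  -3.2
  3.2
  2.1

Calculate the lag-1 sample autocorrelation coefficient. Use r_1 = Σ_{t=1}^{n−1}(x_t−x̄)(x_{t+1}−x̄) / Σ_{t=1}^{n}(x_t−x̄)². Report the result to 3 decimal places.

Mean x̄ = (5.8 + 1.0 − 1.3 + 3.8 − 3.2 + 3.2 + 2.1)/7 = 1.6286
Deviations from mean: 4.1714, -0.6286, -2.9286, 2.1714, -4.8286, 1.5714, 0.4714
Numerator Σ_{t=1}^{6}(x_t−x̄)(x_{t+1}−x̄) = -24.4722
Denominator Σ(x_t−x̄)² = 57.0943
r_1 = -24.4722 / 57.0943 = -0.429

-0.429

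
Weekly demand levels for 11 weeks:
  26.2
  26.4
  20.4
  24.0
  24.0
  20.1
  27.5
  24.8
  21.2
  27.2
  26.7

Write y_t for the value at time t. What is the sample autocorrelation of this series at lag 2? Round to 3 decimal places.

Mean ȳ = (26.2 + 26.4 + 20.4 + 24.0 + 24.0 + 20.1 + 27.5 + 24.8 + 21.2 + 27.2 + 26.7)/11 = 24.4091
Numerator Σ_{t=1}^{9}(y_t−ȳ)(y_{t+2}−ȳ) = -23.7202
Denominator Σ(y_t−ȳ)² = 75.1891
r_2 = -23.7202 / 75.1891 = -0.315

-0.315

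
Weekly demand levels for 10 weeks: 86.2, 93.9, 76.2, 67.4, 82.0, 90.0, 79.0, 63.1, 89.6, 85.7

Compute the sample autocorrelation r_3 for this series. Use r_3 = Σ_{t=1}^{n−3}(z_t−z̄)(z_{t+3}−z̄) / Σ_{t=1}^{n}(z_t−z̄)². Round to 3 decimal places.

-0.025

Mean z̄ = (86.2 + 93.9 + 76.2 + 67.4 + 82.0 + 90.0 + 79.0 + 63.1 + 89.6 + 85.7)/10 = 81.3100
Numerator Σ_{t=1}^{7}(z_t−z̄)(z_{t+3}−z̄) = -22.2723
Denominator Σ(z_t−z̄)² = 902.9490
r_3 = -22.2723 / 902.9490 = -0.025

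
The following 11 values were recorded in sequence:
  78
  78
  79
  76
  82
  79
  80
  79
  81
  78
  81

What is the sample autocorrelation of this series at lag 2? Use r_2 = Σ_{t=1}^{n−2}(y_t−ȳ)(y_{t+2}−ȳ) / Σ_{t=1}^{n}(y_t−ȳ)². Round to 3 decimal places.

0.384

Mean ȳ = (78 + 78 + 79 + 76 + 82 + 79 + 80 + 79 + 81 + 78 + 81)/11 = 79.1818
Numerator Σ_{t=1}^{9}(y_t−ȳ)(y_{t+2}−ȳ) = 11.3884
Denominator Σ(y_t−ȳ)² = 29.6364
r_2 = 11.3884 / 29.6364 = 0.384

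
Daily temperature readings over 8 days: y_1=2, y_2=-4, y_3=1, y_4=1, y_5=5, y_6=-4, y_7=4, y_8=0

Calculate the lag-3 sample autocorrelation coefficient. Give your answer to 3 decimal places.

Mean ȳ = (2 − 4 + 1 + 1 + 5 − 4 + 4 + 0)/8 = 0.6250
Deviations from mean: 1.3750, -4.6250, 0.3750, 0.3750, 4.3750, -4.6250, 3.3750, -0.6250
Σ(y_t−ȳ)(y_{t+3}−ȳ) = (0.5156) + (-20.2344) + (-1.7344) + (1.2656) + (-2.7344) = -22.9219
Denominator Σ(y_t−ȳ)² = 75.8750
r_3 = -22.9219 / 75.8750 = -0.302

-0.302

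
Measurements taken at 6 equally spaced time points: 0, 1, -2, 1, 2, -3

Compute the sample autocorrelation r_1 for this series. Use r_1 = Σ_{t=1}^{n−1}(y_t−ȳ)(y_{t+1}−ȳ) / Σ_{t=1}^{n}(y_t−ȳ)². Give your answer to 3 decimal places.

-0.409

Mean ȳ = (0 + 1 − 2 + 1 + 2 − 3)/6 = -0.1667
Σ(y_t−ȳ)(y_{t+1}−ȳ) = (0.1944) + (-2.1389) + (-2.1389) + (2.5278) + (-6.1389) = -7.6944
Denominator Σ(y_t−ȳ)² = 18.8333
r_1 = -7.6944 / 18.8333 = -0.409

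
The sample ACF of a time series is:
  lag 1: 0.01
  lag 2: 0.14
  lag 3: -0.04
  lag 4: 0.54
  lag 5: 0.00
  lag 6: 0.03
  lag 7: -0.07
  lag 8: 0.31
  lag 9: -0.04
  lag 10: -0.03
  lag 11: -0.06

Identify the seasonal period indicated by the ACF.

The largest autocorrelation is r_4 = 0.54, with a weaker echo at lag 8 (0.31); the remaining lags stay at or below 0.14.
The dominant spike at lag 4 indicates a seasonal period of 4.

4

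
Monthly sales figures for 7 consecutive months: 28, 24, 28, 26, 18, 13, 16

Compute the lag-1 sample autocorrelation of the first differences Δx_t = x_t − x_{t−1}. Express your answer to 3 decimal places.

-0.082

First differences Δx: -4, 4, -2, -8, -5, 3
Mean of differences = -2.0000
Numerator Σ(Δx_t−Δx̄)(Δx_{t+1}−Δx̄) = -9.0000
Denominator Σ(Δx_t−Δx̄)² = 110.0000
r_1(Δx) = -9.0000 / 110.0000 = -0.082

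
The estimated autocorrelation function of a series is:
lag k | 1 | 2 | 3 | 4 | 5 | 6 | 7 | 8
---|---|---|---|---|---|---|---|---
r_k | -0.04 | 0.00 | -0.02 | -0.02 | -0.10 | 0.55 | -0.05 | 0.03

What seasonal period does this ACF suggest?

The largest autocorrelation is r_6 = 0.55; the remaining lags stay at or below 0.03.
The dominant spike at lag 6 indicates a seasonal period of 6.

6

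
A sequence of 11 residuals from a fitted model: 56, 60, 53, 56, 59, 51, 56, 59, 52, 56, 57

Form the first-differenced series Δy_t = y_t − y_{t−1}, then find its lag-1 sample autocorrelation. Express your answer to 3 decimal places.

-0.541

First differences Δy: 4, -7, 3, 3, -8, 5, 3, -7, 4, 1
Mean of differences = 0.1000
Numerator Σ(Δy_t−Δȳ)(Δy_{t+1}−Δȳ) = -133.6100
Denominator Σ(Δy_t−Δȳ)² = 246.9000
r_1(Δy) = -133.6100 / 246.9000 = -0.541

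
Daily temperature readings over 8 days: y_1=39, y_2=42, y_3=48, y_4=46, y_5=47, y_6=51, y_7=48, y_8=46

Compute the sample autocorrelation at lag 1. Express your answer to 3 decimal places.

Mean ȳ = (39 + 42 + 48 + 46 + 47 + 51 + 48 + 46)/8 = 45.8750
Deviations from mean: -6.8750, -3.8750, 2.1250, 0.1250, 1.1250, 5.1250, 2.1250, 0.1250
Σ(y_t−ȳ)(y_{t+1}−ȳ) = (26.6406) + (-8.2344) + (0.2656) + (0.1406) + (5.7656) + (10.8906) + (0.2656) = 35.7344
Denominator Σ(y_t−ȳ)² = 98.8750
r_1 = 35.7344 / 98.8750 = 0.361

0.361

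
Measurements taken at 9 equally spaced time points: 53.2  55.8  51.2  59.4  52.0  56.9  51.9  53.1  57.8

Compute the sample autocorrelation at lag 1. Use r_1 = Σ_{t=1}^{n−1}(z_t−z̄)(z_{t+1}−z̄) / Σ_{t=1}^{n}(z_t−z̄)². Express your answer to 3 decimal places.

Mean z̄ = (53.2 + 55.8 + 51.2 + 59.4 + 52.0 + 56.9 + 51.9 + 53.1 + 57.8)/9 = 54.5889
Numerator Σ_{t=1}^{8}(z_t−z̄)(z_{t+1}−z̄) = -47.5212
Denominator Σ(z_t−z̄)² = 69.8289
r_1 = -47.5212 / 69.8289 = -0.681

-0.681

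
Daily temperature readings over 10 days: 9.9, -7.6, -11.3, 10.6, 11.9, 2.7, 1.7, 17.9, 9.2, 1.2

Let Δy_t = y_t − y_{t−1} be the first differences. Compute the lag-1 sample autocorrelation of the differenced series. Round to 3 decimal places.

-0.049

First differences Δy: -17.5, -3.7, 21.9, 1.3, -9.2, -1.0, 16.2, -8.7, -8.0
Mean of differences = -0.9667
Numerator Σ(Δy_t−Δȳ)(Δy_{t+1}−Δȳ) = -62.8044
Denominator Σ(Δy_t−Δȳ)² = 1280.6000
r_1(Δy) = -62.8044 / 1280.6000 = -0.049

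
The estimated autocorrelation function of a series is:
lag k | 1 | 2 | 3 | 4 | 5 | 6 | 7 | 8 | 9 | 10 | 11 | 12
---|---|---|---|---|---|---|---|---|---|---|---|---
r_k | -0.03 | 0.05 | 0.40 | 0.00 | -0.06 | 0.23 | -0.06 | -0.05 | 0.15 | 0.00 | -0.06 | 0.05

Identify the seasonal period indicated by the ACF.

3

The largest autocorrelation is r_3 = 0.40, with weaker echoes at lags 6 (0.23) and 9 (0.15); the remaining lags stay at or below 0.05.
The dominant spike at lag 3 indicates a seasonal period of 3.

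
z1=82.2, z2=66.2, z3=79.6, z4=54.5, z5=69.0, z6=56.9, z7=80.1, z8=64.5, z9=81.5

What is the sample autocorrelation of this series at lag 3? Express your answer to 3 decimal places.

-0.643

Mean z̄ = (82.2 + 66.2 + 79.6 + 54.5 + 69.0 + 56.9 + 80.1 + 64.5 + 81.5)/9 = 70.5000
Σ(z_t−z̄)(z_{t+3}−z̄) = (-187.2000) + (6.4500) + (-123.7600) + (-153.6000) + (9.0000) + (-149.6000) = -598.7100
Denominator Σ(z_t−z̄)² = 930.5600
r_3 = -598.7100 / 930.5600 = -0.643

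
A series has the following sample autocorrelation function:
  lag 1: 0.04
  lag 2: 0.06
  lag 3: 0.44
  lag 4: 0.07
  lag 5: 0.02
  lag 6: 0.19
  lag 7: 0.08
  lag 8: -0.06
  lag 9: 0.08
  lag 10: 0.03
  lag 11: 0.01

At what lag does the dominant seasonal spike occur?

The largest autocorrelation is r_3 = 0.44, with a weaker echo at lag 6 (0.19); the remaining lags stay at or below 0.08.
The dominant spike at lag 3 indicates a seasonal period of 3.

3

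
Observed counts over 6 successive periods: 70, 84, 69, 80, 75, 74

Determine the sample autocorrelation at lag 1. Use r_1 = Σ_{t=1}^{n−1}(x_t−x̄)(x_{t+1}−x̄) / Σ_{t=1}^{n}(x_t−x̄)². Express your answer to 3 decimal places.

Mean x̄ = (70 + 84 + 69 + 80 + 75 + 74)/6 = 75.3333
Deviations from mean: -5.3333, 8.6667, -6.3333, 4.6667, -0.3333, -1.3333
Σ(x_t−x̄)(x_{t+1}−x̄) = (-46.2222) + (-54.8889) + (-29.5556) + (-1.5556) + (0.4444) = -131.7778
Denominator Σ(x_t−x̄)² = 167.3333
r_1 = -131.7778 / 167.3333 = -0.788

-0.788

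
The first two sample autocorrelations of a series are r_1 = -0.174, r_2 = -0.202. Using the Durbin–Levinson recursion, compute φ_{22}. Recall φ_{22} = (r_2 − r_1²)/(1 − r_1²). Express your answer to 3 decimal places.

-0.240

φ_{22} = (r_2 − r_1²) / (1 − r_1²)
r_1² = (-0.174)² = 0.030276
Numerator = -0.202 − 0.0303 = -0.2323; denominator = 1 − 0.0303 = 0.9697
φ_{22} = -0.2323 / 0.9697 = -0.240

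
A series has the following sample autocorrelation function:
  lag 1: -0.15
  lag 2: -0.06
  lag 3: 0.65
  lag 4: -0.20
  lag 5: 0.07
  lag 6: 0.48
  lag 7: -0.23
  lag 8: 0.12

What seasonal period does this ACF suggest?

The largest autocorrelation is r_3 = 0.65, with a weaker echo at lag 6 (0.48); the remaining lags stay at or below 0.12.
The dominant spike at lag 3 indicates a seasonal period of 3.

3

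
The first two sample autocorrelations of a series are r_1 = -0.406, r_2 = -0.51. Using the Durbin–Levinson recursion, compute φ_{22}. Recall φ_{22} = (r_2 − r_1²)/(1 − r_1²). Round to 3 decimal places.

φ_{22} = (r_2 − r_1²) / (1 − r_1²)
r_1² = (-0.406)² = 0.164836
Numerator = -0.51 − 0.1648 = -0.6748; denominator = 1 − 0.1648 = 0.8352
φ_{22} = -0.6748 / 0.8352 = -0.808

-0.808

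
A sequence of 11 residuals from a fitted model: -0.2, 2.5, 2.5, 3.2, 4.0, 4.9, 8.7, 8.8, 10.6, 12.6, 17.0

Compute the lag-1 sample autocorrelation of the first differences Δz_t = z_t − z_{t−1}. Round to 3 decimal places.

First differences Δz: 2.7, 0.0, 0.7, 0.8, 0.9, 3.8, 0.1, 1.8, 2.0, 4.4
Mean of differences = 1.7200
Numerator Σ(Δz_t−Δz̄)(Δz_{t+1}−Δz̄) = -2.6704
Denominator Σ(Δz_t−Δz̄)² = 20.6960
r_1(Δz) = -2.6704 / 20.6960 = -0.129

-0.129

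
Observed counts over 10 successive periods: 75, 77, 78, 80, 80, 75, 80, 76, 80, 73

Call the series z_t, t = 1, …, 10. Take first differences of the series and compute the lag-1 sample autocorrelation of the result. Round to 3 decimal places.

First differences Δz: 2, 1, 2, 0, -5, 5, -4, 4, -7
Mean of differences = -0.2222
Numerator Σ(Δz_t−Δz̄)(Δz_{t+1}−Δz̄) = -84.3827
Denominator Σ(Δz_t−Δz̄)² = 139.5556
r_1(Δz) = -84.3827 / 139.5556 = -0.605

-0.605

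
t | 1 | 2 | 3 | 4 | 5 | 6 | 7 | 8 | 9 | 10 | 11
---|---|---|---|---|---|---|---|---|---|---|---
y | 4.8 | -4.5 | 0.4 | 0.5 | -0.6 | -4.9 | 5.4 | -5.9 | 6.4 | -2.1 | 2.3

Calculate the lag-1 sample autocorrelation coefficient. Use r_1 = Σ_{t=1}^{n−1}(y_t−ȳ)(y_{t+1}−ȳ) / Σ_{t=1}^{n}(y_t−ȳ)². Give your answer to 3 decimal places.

Mean ȳ = (4.8 − 4.5 + 0.4 + 0.5 − 0.6 − 4.9 + 5.4 − 5.9 + 6.4 − 2.1 + 2.3)/11 = 0.1636
Numerator Σ_{t=1}^{10}(y_t−ȳ)(y_{t+1}−ȳ) = -134.0695
Denominator Σ(y_t−ȳ)² = 182.4055
r_1 = -134.0695 / 182.4055 = -0.735

-0.735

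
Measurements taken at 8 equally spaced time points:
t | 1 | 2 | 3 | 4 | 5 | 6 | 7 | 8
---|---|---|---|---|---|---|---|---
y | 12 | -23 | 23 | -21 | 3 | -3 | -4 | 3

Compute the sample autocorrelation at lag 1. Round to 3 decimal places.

Mean ȳ = (12 − 23 + 23 − 21 + 3 − 3 − 4 + 3)/8 = -1.2500
Numerator Σ_{t=1}^{7}(y_t−ȳ)(y_{t+1}−ȳ) = -1392.8125
Denominator Σ(y_t−ȳ)² = 1673.5000
r_1 = -1392.8125 / 1673.5000 = -0.832

-0.832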